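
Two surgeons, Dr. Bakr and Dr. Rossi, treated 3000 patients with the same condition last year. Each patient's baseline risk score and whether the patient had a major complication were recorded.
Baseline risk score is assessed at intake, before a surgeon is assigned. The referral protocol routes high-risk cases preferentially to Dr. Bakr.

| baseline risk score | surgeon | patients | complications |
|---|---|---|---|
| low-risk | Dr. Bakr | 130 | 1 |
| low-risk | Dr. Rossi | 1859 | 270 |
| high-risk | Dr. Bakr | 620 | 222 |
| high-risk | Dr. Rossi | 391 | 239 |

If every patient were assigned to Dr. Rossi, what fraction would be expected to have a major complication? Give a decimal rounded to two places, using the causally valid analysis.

The imbalance in baseline risk score arose from how patients were allocated, not from anything the surgeon did; and baseline risk score independently affects the outcome. The pooled gap is confounded — condition on baseline risk score.
Standardising Dr. Rossi to the population baseline risk score mix: 0.663·270/1859 + 0.337·239/391 = 0.302.

0.30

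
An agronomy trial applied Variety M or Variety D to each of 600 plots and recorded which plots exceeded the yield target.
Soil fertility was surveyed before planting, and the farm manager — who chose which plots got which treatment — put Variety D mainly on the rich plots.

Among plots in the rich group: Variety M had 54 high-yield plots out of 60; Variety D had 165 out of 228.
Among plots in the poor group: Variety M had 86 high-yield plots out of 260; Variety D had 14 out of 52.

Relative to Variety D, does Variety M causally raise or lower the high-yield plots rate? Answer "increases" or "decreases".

The stratified and pooled comparisons disagree (Variety M wins within each soil fertility; Variety D wins overall), so the answer turns on the causal role of soil fertility.
Soil fertility satisfies the back-door criterion: it is not a descendant of the variety, and it blocks the spurious path from variety to outcome. Adjusting for it (i.e., using the within-soil fertility rates) gives the causal effect.
Within each level — rich: 90.0% vs 72.4%; poor: 33.1% vs 26.9% — Variety M is higher every time.

increases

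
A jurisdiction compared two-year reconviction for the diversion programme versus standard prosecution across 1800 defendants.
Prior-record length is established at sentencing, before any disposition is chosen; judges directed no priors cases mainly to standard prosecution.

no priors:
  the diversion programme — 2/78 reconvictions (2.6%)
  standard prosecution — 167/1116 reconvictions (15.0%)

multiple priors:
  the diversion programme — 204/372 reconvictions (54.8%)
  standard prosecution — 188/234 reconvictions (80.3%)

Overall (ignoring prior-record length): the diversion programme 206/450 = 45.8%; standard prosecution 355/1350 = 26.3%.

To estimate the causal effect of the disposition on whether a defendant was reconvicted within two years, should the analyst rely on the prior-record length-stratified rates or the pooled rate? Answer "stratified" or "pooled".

Prior-record length satisfies the back-door criterion: it is not a descendant of the disposition, and it blocks the spurious path from disposition to outcome. Adjusting for it (i.e., using the within-prior-record length rates) gives the causal effect.
Within each level — no priors: 2.6% vs 15.0%; multiple priors: 54.8% vs 80.3% — the diversion programme is lower every time.

stratified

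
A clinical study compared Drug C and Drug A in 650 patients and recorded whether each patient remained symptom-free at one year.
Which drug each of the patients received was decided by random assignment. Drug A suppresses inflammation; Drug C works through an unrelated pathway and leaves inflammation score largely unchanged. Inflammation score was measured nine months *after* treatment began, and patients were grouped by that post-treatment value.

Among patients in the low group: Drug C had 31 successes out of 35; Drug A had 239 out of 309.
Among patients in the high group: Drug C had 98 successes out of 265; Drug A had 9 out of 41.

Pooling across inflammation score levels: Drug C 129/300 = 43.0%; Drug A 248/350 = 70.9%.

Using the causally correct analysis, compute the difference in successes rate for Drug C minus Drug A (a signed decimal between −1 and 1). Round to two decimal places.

-0.28

The stratified and pooled comparisons disagree (Drug C wins within each inflammation score; Drug A wins overall), so the answer turns on the causal role of inflammation score.
Inflammation score here is a post-treatment variable shaped by the drug; conditioning on it would introduce bias rather than remove it. The overall comparison is the causal one.
The causal difference is the pooled difference: 0.430 − 0.709 = -0.279.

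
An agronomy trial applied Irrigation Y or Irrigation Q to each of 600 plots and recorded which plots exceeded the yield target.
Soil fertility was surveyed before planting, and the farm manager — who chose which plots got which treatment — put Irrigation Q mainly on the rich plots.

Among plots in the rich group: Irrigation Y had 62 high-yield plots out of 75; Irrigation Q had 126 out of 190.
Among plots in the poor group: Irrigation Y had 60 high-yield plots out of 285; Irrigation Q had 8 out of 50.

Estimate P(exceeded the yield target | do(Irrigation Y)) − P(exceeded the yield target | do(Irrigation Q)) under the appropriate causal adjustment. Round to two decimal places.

Irrigation Y is higher inside every soil fertility stratum but Irrigation Q is higher in aggregate. Whether to stratify depends on how soil fertility relates to the irrigation.
Soil fertility differs across irrigations for reasons unrelated to any effect of the irrigation itself, and it separately predicts the outcome — a classic confounder. We must compare within soil fertility levels.
Adjusting over the population distribution of soil fertility: 0.442·(0.827−0.663) + 0.558·(0.211−0.160) = +0.100.

+0.10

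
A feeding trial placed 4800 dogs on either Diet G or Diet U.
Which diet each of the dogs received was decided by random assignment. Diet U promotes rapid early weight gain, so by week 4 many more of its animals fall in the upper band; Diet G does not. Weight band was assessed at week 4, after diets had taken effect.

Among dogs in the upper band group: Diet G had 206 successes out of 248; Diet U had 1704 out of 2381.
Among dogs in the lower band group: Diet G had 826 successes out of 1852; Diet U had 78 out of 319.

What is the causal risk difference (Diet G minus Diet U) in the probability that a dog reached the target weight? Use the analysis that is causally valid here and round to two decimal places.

Within every week-4 weight band level Diet G has the higher rate, yet pooled Diet U does — Simpson's reversal.
Week-4 weight band here is a post-treatment variable shaped by the diet; conditioning on it would introduce bias rather than remove it. The overall comparison is the causal one.
The causal difference is the pooled difference: 0.491 − 0.660 = -0.169.

-0.17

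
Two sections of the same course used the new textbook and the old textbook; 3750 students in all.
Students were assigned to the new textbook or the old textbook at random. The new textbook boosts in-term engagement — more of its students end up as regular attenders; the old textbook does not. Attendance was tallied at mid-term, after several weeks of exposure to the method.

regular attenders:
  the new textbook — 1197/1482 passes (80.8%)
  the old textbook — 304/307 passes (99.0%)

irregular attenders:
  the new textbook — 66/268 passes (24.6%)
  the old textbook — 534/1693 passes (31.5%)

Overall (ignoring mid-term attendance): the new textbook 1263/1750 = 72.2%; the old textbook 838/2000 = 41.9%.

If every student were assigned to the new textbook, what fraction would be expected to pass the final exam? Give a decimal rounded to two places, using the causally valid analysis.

Mid-term attendance is recorded after the teaching method and is itself shifted by it — it sits on the causal path from teaching method to outcome. Conditioning on a mediator would strip out part of the effect we want; the pooled comparison gives the total causal effect.
So P(outcome | do(the new textbook)) is just the pooled rate for the new textbook: 1263/1750 = 0.722.

0.72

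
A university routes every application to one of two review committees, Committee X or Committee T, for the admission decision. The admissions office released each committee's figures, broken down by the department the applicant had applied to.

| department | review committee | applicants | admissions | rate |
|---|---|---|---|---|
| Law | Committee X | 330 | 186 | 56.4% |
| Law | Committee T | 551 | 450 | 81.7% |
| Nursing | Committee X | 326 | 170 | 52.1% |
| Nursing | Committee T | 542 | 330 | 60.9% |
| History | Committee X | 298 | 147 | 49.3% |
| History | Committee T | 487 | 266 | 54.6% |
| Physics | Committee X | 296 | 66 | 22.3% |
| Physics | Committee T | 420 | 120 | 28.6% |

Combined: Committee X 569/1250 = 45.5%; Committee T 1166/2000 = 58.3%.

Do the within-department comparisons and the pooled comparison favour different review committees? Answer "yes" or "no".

no

Within each department level (Law 56.4% vs 81.7%; Nursing 52.1% vs 60.9%; History 49.3% vs 54.6%; Physics 22.3% vs 28.6%), Committee T has the higher rate every time. Pooled: 45.5% vs 58.3% — Committee T has the higher rate overall. They agree.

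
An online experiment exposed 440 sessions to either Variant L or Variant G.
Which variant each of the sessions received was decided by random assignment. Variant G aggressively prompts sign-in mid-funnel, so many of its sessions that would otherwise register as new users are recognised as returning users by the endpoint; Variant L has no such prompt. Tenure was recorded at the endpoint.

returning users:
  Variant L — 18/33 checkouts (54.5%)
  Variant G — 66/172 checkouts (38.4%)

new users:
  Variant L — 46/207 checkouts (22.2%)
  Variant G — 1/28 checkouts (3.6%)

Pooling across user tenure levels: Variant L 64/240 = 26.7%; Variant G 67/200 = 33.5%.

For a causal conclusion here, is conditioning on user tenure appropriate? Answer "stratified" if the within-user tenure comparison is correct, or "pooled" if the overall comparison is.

User tenure here is a post-treatment variable shaped by the variant; conditioning on it would introduce bias rather than remove it. The overall comparison is the causal one.
Pooled: Variant L 26.7% vs Variant G 33.5%; Variant G is higher overall.

pooled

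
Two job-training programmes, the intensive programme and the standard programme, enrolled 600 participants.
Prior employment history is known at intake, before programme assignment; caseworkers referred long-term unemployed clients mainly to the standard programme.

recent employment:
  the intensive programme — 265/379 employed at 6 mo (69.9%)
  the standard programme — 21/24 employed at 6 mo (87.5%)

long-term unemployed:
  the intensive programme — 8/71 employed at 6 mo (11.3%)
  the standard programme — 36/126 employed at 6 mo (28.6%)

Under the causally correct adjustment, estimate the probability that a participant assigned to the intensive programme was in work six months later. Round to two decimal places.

the standard programme is higher inside every prior employment history stratum but the intensive programme is higher in aggregate. Whether to stratify depends on how prior employment history relates to the programme.
Prior employment history satisfies the back-door criterion: it is not a descendant of the programme, and it blocks the spurious path from programme to outcome. Adjusting for it (i.e., using the within-prior employment history rates) gives the causal effect.
Standardising the intensive programme to the population prior employment history mix: 0.672·265/379 + 0.328·8/71 = 0.507.

0.51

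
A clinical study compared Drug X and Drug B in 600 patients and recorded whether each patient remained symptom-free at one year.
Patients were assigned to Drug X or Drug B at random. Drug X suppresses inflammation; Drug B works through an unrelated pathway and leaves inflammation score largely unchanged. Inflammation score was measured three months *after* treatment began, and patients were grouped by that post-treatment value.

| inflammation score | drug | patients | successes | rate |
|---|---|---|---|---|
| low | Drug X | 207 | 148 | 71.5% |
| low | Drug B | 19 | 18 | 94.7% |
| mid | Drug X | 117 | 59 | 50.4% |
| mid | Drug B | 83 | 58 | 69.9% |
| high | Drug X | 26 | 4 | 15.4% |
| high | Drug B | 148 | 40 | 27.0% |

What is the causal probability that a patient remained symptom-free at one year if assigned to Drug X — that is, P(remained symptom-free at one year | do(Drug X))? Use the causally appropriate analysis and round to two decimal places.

0.60

Inflammation score lies on the pathway drug → inflammation score → outcome, so adjusting for it blocks the indirect effect. For the total causal effect of drug, use the unadjusted pooled rates.
So P(outcome | do(Drug X)) is just the pooled rate for Drug X: 211/350 = 0.603.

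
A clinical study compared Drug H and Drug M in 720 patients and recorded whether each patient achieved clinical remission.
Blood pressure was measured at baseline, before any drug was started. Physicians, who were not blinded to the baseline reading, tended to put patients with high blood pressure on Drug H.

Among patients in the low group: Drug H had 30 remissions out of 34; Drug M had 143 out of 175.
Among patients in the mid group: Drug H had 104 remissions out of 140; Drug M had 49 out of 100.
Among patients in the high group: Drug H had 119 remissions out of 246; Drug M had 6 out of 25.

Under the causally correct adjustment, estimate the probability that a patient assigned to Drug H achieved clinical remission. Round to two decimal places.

0.69

Blood pressure satisfies the back-door criterion: it is not a descendant of the drug, and it blocks the spurious path from drug to outcome. Adjusting for it (i.e., using the within-blood pressure rates) gives the causal effect.
Standardising Drug H to the population blood pressure mix: 0.290·30/34 + 0.333·104/140 + 0.376·119/246 = 0.686.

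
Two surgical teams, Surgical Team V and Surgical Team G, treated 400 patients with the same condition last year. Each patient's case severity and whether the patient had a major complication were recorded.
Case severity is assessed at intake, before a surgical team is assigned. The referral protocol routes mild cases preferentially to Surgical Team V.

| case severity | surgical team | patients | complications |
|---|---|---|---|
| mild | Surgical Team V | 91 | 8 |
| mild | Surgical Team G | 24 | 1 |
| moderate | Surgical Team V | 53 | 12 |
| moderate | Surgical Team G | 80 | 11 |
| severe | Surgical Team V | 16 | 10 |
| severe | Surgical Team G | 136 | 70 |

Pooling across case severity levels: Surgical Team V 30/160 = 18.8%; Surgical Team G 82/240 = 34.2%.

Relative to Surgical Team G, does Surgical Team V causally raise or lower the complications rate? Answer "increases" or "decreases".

increases

The case severity-specific comparison favours Surgical Team G throughout, but the pooled figures favour Surgical Team V. The question is whether to condition on case severity.
Case severity is set before the surgical team has any effect — it is not caused by the surgical team — and it independently drives the outcome. That makes it a confounder, so the causal comparison is within case severity levels.
Within each level — mild: 8.8% vs 4.2%; moderate: 22.6% vs 13.8%; severe: 62.5% vs 51.5% — Surgical Team G is lower every time.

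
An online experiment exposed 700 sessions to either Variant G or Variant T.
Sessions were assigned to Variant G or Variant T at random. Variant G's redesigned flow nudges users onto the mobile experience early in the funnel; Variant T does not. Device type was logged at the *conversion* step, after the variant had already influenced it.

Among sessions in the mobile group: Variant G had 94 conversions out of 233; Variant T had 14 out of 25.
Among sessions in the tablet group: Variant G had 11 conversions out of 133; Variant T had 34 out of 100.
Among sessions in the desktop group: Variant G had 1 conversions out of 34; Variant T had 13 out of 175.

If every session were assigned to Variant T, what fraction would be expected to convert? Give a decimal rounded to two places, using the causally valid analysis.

0.20

The device type-specific comparison favours Variant T throughout, but the pooled figures favour Variant G. The question is whether to condition on device type.
Device type is recorded after the variant and is itself shifted by it — it sits on the causal path from variant to outcome. Conditioning on a mediator would strip out part of the effect we want; the pooled comparison gives the total causal effect.
So P(outcome | do(Variant T)) is just the pooled rate for Variant T: 61/300 = 0.203.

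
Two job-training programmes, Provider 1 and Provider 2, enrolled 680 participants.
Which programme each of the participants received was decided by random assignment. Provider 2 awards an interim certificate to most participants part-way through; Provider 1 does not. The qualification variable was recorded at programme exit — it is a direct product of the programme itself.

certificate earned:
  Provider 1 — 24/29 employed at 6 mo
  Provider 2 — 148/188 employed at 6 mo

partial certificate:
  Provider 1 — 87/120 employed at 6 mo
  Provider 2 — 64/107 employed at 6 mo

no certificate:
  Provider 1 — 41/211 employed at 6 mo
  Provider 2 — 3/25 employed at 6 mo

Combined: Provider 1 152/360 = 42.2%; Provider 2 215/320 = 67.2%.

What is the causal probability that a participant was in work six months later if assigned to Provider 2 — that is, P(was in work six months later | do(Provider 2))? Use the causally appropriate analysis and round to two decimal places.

The stratified and pooled comparisons disagree (Provider 1 wins within each qualification attained during the programme; Provider 2 wins overall), so the answer turns on the causal role of qualification attained during the programme.
Qualification attained during the programme is downstream of the programme. One should not condition on a consequence of treatment, so the overall rates are the right comparison.
So P(outcome | do(Provider 2)) is just the pooled rate for Provider 2: 215/320 = 0.672.

0.67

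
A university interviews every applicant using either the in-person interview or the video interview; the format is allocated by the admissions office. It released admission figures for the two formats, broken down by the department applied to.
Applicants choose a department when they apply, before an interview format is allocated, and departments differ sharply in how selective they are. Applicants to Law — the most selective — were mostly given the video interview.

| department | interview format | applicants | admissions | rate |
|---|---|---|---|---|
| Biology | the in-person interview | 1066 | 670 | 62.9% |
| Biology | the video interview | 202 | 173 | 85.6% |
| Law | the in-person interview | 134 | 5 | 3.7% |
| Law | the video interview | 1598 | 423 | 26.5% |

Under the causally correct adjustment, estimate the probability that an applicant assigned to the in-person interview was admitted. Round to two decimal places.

0.29

Nothing the interview format does changes department; the imbalance is an allocation artefact. With department also predicting the outcome, the pooled figure is confounded, and the within-stratum comparison is the causal one.
Standardising the in-person interview to the population department mix: 0.423·670/1066 + 0.577·5/134 = 0.287.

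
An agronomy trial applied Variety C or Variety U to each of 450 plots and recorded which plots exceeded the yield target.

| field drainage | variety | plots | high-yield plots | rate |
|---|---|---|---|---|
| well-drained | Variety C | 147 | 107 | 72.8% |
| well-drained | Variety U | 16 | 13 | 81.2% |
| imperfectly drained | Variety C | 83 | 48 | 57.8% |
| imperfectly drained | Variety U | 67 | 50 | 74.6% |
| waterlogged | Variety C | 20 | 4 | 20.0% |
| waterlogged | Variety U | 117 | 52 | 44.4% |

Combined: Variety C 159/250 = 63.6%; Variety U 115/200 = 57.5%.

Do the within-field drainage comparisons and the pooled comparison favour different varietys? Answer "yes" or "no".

Within each field drainage level (well-drained 72.8% vs 81.2%; imperfectly drained 57.8% vs 74.6%; waterlogged 20.0% vs 44.4%), Variety U has the higher rate every time. Pooled: 63.6% vs 57.5% — Variety C has the higher rate overall. The two comparisons disagree.

yes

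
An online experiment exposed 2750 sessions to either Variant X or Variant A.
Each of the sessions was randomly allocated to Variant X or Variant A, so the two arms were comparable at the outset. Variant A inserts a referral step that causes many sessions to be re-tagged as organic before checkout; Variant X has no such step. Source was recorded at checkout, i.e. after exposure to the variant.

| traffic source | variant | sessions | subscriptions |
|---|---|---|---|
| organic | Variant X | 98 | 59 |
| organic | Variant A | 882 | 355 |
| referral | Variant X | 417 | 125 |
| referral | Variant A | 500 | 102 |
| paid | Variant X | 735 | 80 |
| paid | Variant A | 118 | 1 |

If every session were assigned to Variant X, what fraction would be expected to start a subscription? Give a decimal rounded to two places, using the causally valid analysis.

Because the variant influences traffic source, traffic source is a post-treatment mediator, not a confounder. Stratifying on it would bias the estimate; the causal effect is the crude pooled difference.
So P(outcome | do(Variant X)) is just the pooled rate for Variant X: 264/1250 = 0.211.

0.21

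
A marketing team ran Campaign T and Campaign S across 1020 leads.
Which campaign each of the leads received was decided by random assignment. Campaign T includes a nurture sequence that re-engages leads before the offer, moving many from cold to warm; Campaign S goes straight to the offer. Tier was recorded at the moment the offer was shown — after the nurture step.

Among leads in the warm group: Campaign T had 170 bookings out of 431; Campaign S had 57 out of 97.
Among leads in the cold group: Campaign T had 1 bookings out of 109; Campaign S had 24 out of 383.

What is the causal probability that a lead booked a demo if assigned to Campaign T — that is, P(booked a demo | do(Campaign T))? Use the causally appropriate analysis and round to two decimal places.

0.32

Engagement tier is downstream of the campaign. One should not condition on a consequence of treatment, so the overall rates are the right comparison.
So P(outcome | do(Campaign T)) is just the pooled rate for Campaign T: 171/540 = 0.317.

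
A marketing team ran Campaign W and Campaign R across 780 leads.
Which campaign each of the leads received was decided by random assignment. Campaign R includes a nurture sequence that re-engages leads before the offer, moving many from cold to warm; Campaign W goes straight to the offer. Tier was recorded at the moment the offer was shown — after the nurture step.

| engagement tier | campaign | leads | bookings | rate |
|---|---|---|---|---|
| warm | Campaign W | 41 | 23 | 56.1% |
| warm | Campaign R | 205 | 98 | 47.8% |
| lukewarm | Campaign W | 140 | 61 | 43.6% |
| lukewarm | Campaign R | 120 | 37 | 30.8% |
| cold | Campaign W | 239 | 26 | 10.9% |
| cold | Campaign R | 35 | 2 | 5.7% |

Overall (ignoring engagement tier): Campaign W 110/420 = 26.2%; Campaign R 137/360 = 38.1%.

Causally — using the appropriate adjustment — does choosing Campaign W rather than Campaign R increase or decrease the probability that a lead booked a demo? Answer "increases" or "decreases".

Engagement tier is downstream of the campaign. One should not condition on a consequence of treatment, so the overall rates are the right comparison.
Pooled: Campaign W 26.2% vs Campaign R 38.1%; Campaign R is higher overall.

decreases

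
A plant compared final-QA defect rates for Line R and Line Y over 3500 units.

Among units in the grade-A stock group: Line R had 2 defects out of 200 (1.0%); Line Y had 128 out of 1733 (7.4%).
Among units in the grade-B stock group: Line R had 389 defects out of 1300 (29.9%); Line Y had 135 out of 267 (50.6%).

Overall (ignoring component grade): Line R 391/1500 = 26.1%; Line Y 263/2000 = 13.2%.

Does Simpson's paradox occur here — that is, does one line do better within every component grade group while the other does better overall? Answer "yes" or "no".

Within each component grade level (grade-A stock 1.0% vs 7.4%; grade-B stock 29.9% vs 50.6%), Line R has the lower rate every time. Pooled: 26.1% vs 13.2% — Line Y has the lower rate overall. The two comparisons disagree.

yes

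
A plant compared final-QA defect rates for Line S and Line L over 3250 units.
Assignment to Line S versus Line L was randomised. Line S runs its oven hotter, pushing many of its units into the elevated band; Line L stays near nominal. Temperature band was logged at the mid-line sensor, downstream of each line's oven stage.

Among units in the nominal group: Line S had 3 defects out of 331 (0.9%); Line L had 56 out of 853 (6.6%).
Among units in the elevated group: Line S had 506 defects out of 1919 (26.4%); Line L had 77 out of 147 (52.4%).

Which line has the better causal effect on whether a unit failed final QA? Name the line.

Line L

In-process temperature band here is a post-treatment variable shaped by the line; conditioning on it would introduce bias rather than remove it. The overall comparison is the causal one.
Pooled: Line S 22.6% vs Line L 13.3%; Line L is lower overall.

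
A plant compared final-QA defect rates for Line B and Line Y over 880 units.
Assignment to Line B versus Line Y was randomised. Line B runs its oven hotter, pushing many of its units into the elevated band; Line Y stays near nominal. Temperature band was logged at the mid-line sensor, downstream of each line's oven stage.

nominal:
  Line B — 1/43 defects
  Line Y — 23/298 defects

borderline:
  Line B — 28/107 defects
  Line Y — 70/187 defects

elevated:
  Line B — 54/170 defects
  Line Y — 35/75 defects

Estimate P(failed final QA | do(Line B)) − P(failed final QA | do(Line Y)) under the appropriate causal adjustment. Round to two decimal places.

+0.03

Within every in-process temperature band level Line B has the lower rate, yet pooled Line Y does — Simpson's reversal.
Stratifying would compare lines among units the lines themselves sorted into in-process temperature band groups — a form of selection on an intermediate. The unconditioned pooled rates give the total causal effect.
The causal difference is the pooled difference: 0.259 − 0.229 = +0.031.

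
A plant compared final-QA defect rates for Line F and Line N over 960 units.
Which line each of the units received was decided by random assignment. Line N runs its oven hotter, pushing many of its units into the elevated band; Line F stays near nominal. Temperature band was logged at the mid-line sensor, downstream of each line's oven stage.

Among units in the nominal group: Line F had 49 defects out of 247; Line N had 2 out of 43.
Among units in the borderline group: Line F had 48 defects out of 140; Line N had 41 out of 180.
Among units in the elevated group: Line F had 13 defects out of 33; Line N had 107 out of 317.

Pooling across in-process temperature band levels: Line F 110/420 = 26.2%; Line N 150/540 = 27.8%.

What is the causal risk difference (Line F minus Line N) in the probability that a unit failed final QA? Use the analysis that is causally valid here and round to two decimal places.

-0.02

In-process temperature band is downstream of the line. One should not condition on a consequence of treatment, so the overall rates are the right comparison.
The causal difference is the pooled difference: 0.262 − 0.278 = -0.016.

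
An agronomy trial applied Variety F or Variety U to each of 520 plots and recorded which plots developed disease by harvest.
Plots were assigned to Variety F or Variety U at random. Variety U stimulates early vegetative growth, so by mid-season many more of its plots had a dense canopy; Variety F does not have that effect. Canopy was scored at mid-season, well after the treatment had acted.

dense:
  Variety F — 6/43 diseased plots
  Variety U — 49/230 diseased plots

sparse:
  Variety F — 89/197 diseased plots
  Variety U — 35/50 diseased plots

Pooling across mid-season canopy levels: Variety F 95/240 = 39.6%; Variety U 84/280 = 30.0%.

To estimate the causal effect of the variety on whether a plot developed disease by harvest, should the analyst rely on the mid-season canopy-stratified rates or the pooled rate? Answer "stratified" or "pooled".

Variety F is lower inside every mid-season canopy stratum but Variety U is lower in aggregate. Whether to stratify depends on how mid-season canopy relates to the variety.
Mid-season canopy is downstream of the variety. One should not condition on a consequence of treatment, so the overall rates are the right comparison.
Pooled: Variety F 39.6% vs Variety U 30.0%; Variety U is lower overall.

pooled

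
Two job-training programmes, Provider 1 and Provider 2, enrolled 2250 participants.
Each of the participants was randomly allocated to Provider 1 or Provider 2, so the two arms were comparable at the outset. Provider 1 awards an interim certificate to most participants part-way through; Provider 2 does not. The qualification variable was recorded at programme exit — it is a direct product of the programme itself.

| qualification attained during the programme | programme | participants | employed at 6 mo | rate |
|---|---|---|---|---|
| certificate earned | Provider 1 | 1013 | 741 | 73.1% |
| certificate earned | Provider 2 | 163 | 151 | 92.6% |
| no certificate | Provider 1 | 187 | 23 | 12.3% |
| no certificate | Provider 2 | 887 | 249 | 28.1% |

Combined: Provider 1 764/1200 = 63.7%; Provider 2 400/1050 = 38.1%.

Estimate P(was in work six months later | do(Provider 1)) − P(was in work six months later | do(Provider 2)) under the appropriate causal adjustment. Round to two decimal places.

+0.26

The qualification attained during the programme-specific comparison favours Provider 2 throughout, but the pooled figures favour Provider 1. The question is whether to condition on qualification attained during the programme.
Qualification attained during the programme lies on the pathway programme → qualification attained during the programme → outcome, so adjusting for it blocks the indirect effect. For the total causal effect of programme, use the unadjusted pooled rates.
The causal difference is the pooled difference: 0.637 − 0.381 = +0.256.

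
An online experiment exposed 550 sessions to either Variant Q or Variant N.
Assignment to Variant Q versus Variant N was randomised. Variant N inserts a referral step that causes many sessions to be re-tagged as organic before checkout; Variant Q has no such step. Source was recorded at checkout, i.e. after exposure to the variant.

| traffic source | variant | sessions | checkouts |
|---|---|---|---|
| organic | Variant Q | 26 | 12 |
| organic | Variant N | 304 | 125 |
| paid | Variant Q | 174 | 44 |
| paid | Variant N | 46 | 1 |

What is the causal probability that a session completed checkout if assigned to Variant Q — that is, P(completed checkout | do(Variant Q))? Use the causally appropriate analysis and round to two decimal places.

Because the variant influences traffic source, traffic source is a post-treatment mediator, not a confounder. Stratifying on it would bias the estimate; the causal effect is the crude pooled difference.
So P(outcome | do(Variant Q)) is just the pooled rate for Variant Q: 56/200 = 0.280.

0.28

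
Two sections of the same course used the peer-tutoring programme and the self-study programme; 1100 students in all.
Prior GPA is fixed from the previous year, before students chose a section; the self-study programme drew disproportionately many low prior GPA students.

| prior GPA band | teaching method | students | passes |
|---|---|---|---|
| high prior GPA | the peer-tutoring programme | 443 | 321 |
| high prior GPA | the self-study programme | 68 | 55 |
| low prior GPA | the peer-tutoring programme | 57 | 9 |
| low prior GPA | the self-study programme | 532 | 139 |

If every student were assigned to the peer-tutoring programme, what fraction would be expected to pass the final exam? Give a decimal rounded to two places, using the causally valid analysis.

Within every prior GPA band level the self-study programme has the higher rate, yet pooled the peer-tutoring programme does — Simpson's reversal.
Prior GPA band satisfies the back-door criterion: it is not a descendant of the teaching method, and it blocks the spurious path from teaching method to outcome. Adjusting for it (i.e., using the within-prior GPA band rates) gives the causal effect.
Standardising the peer-tutoring programme to the population prior GPA band mix: 0.465·321/443 + 0.535·9/57 = 0.421.

0.42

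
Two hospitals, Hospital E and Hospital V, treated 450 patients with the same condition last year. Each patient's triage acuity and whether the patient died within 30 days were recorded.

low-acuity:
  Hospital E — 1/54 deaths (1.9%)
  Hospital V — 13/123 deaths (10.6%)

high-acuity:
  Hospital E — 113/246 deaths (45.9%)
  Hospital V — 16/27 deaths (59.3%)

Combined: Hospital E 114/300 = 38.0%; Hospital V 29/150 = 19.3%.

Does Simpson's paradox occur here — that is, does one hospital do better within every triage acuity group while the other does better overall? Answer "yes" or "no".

yes

Within each triage acuity level (low-acuity 1.9% vs 10.6%; high-acuity 45.9% vs 59.3%), Hospital E has the lower rate every time. Pooled: 38.0% vs 19.3% — Hospital V has the lower rate overall. The two comparisons disagree.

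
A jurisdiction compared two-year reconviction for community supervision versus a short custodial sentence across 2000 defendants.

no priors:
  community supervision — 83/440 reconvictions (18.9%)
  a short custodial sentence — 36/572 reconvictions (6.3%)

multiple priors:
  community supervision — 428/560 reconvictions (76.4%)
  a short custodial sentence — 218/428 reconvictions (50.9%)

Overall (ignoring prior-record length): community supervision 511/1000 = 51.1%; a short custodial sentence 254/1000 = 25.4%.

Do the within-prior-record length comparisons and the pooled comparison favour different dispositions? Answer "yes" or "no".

Within each prior-record length level (no priors 18.9% vs 6.3%; multiple priors 76.4% vs 50.9%), a short custodial sentence has the lower rate every time. Pooled: 51.1% vs 25.4% — a short custodial sentence has the lower rate overall. They agree.

no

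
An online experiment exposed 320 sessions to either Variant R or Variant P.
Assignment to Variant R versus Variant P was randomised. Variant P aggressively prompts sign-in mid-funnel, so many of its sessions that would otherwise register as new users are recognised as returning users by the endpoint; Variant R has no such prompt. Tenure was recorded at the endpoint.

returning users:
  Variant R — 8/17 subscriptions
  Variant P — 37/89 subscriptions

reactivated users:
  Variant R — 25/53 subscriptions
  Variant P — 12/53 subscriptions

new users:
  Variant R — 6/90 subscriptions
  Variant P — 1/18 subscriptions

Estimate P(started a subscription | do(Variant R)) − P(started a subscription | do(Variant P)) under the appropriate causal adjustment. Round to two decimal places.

-0.07

The user tenure-specific comparison favours Variant R throughout, but the pooled figures favour Variant P. The question is whether to condition on user tenure.
User tenure lies on the pathway variant → user tenure → outcome, so adjusting for it blocks the indirect effect. For the total causal effect of variant, use the unadjusted pooled rates.
The causal difference is the pooled difference: 0.244 − 0.312 = -0.069.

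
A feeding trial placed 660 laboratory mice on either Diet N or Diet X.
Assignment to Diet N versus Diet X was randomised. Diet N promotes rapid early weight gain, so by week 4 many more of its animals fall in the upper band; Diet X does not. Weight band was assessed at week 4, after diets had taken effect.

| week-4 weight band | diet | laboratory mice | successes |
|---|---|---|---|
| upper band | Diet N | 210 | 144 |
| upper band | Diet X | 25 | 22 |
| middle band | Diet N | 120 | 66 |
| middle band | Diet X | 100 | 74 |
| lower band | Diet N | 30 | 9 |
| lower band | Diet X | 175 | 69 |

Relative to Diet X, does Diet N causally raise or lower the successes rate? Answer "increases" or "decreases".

increases

Week-4 weight band is downstream of the diet. One should not condition on a consequence of treatment, so the overall rates are the right comparison.
Pooled: Diet N 60.8% vs Diet X 55.0%; Diet N is higher overall.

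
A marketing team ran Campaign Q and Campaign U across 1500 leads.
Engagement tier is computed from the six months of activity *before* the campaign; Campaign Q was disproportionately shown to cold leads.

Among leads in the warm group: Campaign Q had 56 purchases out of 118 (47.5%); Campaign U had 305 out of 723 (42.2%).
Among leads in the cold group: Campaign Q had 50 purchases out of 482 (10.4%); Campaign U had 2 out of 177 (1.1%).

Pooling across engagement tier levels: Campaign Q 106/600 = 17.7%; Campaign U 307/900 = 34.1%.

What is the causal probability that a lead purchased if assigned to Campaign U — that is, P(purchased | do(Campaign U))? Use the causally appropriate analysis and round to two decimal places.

Campaign Q is higher inside every engagement tier stratum but Campaign U is higher in aggregate. Whether to stratify depends on how engagement tier relates to the campaign.
Engagement tier is set before the campaign has any effect — it is not caused by the campaign — and it independently drives the outcome. That makes it a confounder, so the causal comparison is within engagement tier levels.
Standardising Campaign U to the population engagement tier mix: 0.561·305/723 + 0.439·2/177 = 0.241.

0.24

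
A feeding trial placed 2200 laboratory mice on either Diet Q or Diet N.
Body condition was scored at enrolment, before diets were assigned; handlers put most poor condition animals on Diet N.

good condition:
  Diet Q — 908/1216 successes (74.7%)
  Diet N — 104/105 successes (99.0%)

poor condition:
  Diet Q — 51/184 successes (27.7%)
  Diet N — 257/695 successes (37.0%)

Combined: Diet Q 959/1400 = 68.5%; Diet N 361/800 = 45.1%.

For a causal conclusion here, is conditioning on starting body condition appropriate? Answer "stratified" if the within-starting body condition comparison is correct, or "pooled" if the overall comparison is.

The stratified and pooled comparisons disagree (Diet N wins within each starting body condition; Diet Q wins overall), so the answer turns on the causal role of starting body condition.
Starting body condition differs across diets for reasons unrelated to any effect of the diet itself, and it separately predicts the outcome — a classic confounder. We must compare within starting body condition levels.
Within each level — good condition: 74.7% vs 99.0%; poor condition: 27.7% vs 37.0% — Diet N is higher every time.

stratified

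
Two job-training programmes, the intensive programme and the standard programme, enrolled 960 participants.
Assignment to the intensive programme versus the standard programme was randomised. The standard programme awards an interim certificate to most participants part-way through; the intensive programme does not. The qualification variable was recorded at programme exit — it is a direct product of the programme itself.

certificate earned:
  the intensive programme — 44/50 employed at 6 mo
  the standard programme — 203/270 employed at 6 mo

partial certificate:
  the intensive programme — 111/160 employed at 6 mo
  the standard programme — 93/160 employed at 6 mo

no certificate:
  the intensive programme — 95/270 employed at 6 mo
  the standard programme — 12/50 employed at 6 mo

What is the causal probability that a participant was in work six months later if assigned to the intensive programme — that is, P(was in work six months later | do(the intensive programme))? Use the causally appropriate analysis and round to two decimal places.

0.52

Qualification attained during the programme is recorded after the programme and is itself shifted by it — it sits on the causal path from programme to outcome. Conditioning on a mediator would strip out part of the effect we want; the pooled comparison gives the total causal effect.
So P(outcome | do(the intensive programme)) is just the pooled rate for the intensive programme: 250/480 = 0.521.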